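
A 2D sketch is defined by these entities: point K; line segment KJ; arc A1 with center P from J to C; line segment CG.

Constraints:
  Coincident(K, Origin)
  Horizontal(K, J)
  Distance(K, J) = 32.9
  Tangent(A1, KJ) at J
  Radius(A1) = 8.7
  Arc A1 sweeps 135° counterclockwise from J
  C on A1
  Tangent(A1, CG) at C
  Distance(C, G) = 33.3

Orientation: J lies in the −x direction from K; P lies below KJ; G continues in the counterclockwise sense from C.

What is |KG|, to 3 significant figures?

41.4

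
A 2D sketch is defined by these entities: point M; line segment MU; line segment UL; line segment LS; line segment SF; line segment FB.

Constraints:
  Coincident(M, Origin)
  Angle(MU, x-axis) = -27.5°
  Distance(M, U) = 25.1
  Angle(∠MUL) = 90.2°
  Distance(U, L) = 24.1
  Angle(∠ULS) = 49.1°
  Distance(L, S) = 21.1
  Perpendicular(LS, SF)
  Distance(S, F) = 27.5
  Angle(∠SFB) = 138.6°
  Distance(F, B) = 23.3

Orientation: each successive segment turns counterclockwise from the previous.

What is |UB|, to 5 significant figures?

28.600

LS ⟂ SF, so SF runs at -76.800°; with |SF| = 27.5, F = (19.204, -21.844). ∠SFB = 138.6° gives FB at -35.400° from the x-axis; with |FB| = 23.3, B = (38.196, -35.341). Then |UB| = |B − U| = 28.600.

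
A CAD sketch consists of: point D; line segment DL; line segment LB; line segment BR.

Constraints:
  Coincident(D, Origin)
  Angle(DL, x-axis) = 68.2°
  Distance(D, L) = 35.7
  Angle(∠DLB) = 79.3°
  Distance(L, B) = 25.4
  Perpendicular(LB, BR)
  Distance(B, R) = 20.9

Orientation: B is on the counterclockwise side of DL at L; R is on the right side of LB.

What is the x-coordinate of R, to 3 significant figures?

-7.64

∠DLB = 79.3°, so LB runs at 68.2° + (180° − 79.3°) = 169° from the x-axis; with |LB| = 25.4, B = L + 25.4·(cos 169°, sin 169°) = (-11.7, 38.0). LB ⟂ BR; with |BR| = 20.9 on the right of LB, R = B + 20.9·(0.193, 0.981) = (-7.64, 58.5). So R.x = -7.64.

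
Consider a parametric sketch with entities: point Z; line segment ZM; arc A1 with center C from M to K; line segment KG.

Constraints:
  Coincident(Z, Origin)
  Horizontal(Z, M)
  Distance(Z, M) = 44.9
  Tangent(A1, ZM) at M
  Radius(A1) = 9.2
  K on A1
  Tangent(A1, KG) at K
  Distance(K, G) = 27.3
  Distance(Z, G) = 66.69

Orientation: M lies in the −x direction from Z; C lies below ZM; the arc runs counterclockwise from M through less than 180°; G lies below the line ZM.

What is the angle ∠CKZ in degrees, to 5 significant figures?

13.710°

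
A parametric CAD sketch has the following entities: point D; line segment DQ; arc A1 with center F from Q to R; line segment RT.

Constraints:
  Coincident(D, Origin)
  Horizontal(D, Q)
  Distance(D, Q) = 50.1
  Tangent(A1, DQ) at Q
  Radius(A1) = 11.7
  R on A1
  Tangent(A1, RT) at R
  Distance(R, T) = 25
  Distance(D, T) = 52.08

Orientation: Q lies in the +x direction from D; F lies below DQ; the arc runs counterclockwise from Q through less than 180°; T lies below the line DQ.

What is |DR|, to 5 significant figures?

40.020

D is at the origin; DQ is horizontal with |DQ| = 50.1 and Q on the +x side, so Q = (50.100, 0.0000). Since A1 is tangent to DQ there, FQ ⟂ DQ, so F = Q + (0, -11.7) = (50.100, -11.700). Since FR ⟂ RT (tangency), |FT| = √(11.7² + 25.0²) = 27.602 regardless of where R sits on A1. So T lies on both circle(D, 52.08) and circle(F, 27.602); the below-DQ intersection is T = (37.423, -36.219). R is the foot of the tangent from T: R = (38.409, -11.239).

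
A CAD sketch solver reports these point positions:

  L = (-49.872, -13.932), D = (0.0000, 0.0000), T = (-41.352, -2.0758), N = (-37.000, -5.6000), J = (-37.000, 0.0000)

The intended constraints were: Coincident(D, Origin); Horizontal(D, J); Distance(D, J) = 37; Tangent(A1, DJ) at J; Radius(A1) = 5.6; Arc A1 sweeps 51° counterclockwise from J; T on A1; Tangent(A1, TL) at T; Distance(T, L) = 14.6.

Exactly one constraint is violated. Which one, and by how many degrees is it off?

Tangent(A1, TL) at T — off by 3.30°.

D = (0.00, 0.00) ✓; D.y = 0.00, J.y = 0.00 ✓; |DJ| = 37.00 ✓; ∠(NJ, JD) = 90.00° ✓; |NJ| = 5.600 ✓; bearing(N→T) − bearing(N→J) = 51.00° ✓; |NT| = 5.600 ✓; ∠(NT, TL) = 86.70° ✗; |TL| = 14.60 ✓.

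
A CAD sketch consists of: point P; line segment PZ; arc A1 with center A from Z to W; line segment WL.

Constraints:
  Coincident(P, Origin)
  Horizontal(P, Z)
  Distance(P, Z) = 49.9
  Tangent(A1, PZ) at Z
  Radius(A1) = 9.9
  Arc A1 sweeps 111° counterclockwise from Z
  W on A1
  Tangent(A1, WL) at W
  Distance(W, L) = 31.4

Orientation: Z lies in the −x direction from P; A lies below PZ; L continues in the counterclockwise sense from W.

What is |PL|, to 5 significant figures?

64.203

P is at the origin; PZ is horizontal with |PZ| = 49.9 and Z on the −x side, so Z = (-49.900, 0.0000). Tangency of A1 to PZ means the radius AZ is perpendicular to PZ, so A = Z + (0, -9.9) = (-49.900, -9.9000). On A1, Z sits at bearing 90° from A; a 111° counterclockwise sweep puts W at bearing 201°, so W = A + 9.9·(cos 201°, sin 201°) = (-59.142, -13.448). A1 meets WL tangentially, so AW is at right angles to WL, so WL runs along (−sin 201°, cos 201°); with |WL| = 31.4, L = (-47.890, -42.762). Then |PL| = |L − P| = 64.203.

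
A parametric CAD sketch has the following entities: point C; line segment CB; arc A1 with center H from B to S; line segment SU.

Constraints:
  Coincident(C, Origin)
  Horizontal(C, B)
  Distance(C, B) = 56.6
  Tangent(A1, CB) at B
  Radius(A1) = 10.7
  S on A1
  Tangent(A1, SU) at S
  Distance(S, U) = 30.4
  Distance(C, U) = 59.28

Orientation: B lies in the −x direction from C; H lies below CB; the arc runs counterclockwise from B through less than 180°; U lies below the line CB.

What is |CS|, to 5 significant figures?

66.874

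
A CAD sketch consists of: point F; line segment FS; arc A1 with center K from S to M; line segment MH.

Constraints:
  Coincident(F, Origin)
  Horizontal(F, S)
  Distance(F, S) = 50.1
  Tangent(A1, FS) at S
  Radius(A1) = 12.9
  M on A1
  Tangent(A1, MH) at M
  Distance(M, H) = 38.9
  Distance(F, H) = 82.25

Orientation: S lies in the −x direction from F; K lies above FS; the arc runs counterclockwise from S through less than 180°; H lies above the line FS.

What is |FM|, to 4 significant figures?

45.15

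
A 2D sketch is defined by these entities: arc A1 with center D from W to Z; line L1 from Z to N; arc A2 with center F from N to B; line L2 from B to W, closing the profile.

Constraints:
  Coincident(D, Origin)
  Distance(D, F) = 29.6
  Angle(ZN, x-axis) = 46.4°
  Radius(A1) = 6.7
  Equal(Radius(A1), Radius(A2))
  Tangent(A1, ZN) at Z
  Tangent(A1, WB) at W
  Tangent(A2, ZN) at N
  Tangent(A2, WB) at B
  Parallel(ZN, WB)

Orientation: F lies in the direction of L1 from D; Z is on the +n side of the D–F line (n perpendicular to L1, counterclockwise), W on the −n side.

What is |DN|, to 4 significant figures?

30.35

The slot axis is L1's direction at 46.4°, so u = (cos 46.4°, sin 46.4°) = (0.6896, 0.7242) and n = (−sin 46.4°, cos 46.4°) = (-0.7242, 0.6896). D is at the origin and F lies 29.6 along u from D, so F = 29.6·u = (20.41, 21.44). Tangency of A1 to both parallel lines with radius 6.7 puts Z and W at D ± 6.7·n: Z = (-4.852, 4.620), W = (4.852, -4.620). Equal radii place N and B the same way about F: N = F + 6.7·n = (15.56, 26.06), B = F − 6.7·n = (25.26, 16.82). Then |DN| = |N − D| = 30.35.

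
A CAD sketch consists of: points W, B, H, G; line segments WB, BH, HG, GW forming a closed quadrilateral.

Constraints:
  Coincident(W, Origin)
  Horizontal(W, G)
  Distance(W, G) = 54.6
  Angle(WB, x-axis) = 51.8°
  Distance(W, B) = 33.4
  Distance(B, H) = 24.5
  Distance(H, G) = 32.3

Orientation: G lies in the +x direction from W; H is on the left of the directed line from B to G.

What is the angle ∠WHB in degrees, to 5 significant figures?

23.903°

W is at the origin; WG is horizontal with |WG| = 54.6 and G in +x, so G = (54.6, 0). WB runs at 51.8° with |WB| = 33.4, so B = (20.655, 26.248). H is determined by |BH| = 24.5 and |HG| = 32.3 together: it lies at the intersection of circle(B, 24.5) and circle(G, 32.3). With |BG| = 42.909, the foot of the radical line on BG is 16.292 from B and the perpendicular offset is √(24.5² − 16.292²) = 18.298. Taking the left-of-BG solution: H = (44.736, 30.757).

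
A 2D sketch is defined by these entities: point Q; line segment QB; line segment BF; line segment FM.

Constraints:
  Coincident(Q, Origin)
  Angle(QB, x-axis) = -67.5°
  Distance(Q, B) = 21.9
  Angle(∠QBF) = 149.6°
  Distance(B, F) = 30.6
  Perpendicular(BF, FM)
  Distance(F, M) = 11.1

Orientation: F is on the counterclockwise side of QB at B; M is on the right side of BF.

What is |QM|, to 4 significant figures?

54.23

∠QBF = 149.6°, so BF runs at -67.5° + (180° − 149.6°) = -37.10° from the x-axis; with |BF| = 30.6, F = B + 30.6·(cos -37.10°, sin -37.10°) = (32.79, -38.69). The perpendicularity gives FM at right angles to BF; with |FM| = 11.1 on the right of BF, M = F + 11.1·(-0.6032, -0.7976) = (26.09, -47.54). Then |QM| = |M − Q| = 54.23.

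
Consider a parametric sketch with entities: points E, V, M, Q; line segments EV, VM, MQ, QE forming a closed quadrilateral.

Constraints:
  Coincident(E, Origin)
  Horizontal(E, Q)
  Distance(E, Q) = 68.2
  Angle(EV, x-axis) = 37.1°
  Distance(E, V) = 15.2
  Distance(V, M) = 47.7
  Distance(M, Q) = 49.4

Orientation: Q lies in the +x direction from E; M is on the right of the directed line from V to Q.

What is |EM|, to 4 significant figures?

46.96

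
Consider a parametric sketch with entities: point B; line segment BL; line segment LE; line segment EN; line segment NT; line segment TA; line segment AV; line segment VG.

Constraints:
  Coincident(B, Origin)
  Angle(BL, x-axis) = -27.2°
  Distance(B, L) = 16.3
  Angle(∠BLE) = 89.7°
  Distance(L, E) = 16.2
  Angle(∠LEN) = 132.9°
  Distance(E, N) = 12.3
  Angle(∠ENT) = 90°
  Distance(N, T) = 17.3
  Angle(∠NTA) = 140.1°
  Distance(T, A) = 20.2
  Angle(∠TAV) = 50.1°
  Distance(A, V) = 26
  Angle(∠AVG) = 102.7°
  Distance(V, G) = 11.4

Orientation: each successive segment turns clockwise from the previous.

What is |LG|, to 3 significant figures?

18.6

B is at the origin; BL runs at -27.2° with length 16.3, so L = (14.5, -7.45). ∠BLE = 89.7° gives LE at -118° from the x-axis; with |LE| = 16.2, E = (7.02, -21.8). ∠LEN = 132.9° gives EN at -165° from the x-axis; with |EN| = 12.3, N = (-4.84, -25.1). ∠ENT = 90.0° gives NT at 105° from the x-axis; with |NT| = 17.3, T = (-9.44, -8.41). ∠NTA = 140.1° gives TA at 65.5° from the x-axis; with |TA| = 20.2, A = (-1.06, 9.97). ∠TAV = 50.1° gives AV at -64.4° from the x-axis; with |AV| = 26.0, V = (10.2, -13.5). ∠AVG = 102.7° gives VG at -142° from the x-axis; with |VG| = 11.4, G = (1.23, -20.5). Then |LG| = |G − L| = 18.6.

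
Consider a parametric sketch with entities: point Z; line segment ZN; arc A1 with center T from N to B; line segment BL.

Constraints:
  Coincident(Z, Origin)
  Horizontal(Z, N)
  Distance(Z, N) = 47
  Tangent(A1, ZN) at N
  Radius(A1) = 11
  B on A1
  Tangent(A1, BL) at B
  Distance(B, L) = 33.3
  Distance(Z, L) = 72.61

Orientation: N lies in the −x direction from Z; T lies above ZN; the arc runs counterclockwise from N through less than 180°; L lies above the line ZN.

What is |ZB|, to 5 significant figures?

41.828

Z is at the origin; Z and N share the same y with |ZN| = 47.0 and N on the −x side, so N = (-47.000, 0.0000). Since A1 is tangent to ZN there, TN ⟂ ZN, so T = N + (0, 11) = (-47.000, 11.000). Since TB ⟂ BL (tangency), |TL| = √(11.0² + 33.3²) = 35.070 regardless of where B sits on A1. So L lies on both circle(Z, 72.61) and circle(T, 35.070); the above-ZN intersection is L = (-57.376, 44.500). B is the foot of the tangent from L: B = (-38.044, 17.386).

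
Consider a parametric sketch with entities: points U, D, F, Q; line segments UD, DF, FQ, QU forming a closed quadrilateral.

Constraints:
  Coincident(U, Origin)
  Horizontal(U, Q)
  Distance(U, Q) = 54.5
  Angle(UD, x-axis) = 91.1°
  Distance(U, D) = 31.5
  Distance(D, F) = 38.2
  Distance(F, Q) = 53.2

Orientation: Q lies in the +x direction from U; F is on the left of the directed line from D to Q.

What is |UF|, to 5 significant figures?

59.190

U is at the origin; UQ is horizontal with |UQ| = 54.5 and Q in +x, so Q = (54.5, 0). UD runs at 91.1° with |UD| = 31.5, so D = (-0.60472, 31.494). F is determined by |DF| = 38.2 and |FQ| = 53.2 together: it lies at the intersection of circle(D, 38.2) and circle(Q, 53.2). With |DQ| = 63.470, the foot of the radical line on DQ is 20.934 from D and the perpendicular offset is √(38.2² − 20.934²) = 31.953. Taking the left-of-DQ solution: F = (33.426, 48.848).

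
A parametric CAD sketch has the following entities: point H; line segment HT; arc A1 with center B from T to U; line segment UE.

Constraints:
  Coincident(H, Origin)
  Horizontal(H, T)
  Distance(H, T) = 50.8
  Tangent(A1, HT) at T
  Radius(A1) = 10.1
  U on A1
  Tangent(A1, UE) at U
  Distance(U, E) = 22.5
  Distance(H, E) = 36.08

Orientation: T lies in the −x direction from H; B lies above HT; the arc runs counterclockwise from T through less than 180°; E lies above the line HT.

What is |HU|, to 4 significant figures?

43.04

Checks: |BU| = 10.10 ✓; ∠(BU, UE) = 90.00° ✓; |UE| = 22.50 ✓; |HE| = 36.08 ✓.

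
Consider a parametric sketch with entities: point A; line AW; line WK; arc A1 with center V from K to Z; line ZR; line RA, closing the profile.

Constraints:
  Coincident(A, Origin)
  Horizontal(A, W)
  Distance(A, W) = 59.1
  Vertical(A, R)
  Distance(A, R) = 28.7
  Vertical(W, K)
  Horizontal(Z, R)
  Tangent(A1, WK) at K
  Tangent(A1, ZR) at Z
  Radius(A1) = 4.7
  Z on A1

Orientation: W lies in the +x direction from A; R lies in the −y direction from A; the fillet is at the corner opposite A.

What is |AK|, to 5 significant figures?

63.787

A is at the origin; AW is horizontal with |AW| = 59.1 and W on the +x side, so W = (59.100, 0.0000). A and R share the same x with |AR| = 28.7 and R on the −y side, so R = (0.0000, -28.700). The virtual corner opposite A is at (59.100, -28.700). A1 meets WK tangentially, so VK is at right angles to WK and tangency of A1 to ZR means the radius VZ is perpendicular to ZR, with radius 4.7, so the center V sits 4.7 in from both sides at V = (54.400, -24.000). That places the tangent points at K = (59.100, -24.000) on WK and Z = (54.400, -28.700) on ZR. Then |AK| = |K − A| = 63.787.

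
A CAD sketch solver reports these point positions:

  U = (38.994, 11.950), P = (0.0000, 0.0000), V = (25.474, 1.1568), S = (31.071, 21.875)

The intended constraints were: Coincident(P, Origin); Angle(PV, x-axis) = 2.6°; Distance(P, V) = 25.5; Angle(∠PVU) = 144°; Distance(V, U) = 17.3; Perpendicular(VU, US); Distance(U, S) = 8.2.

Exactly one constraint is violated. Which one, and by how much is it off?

Distance(U, S) = 8.2 — off by 4.50.

P = (0.00, 0.00) ✓; PV at 2.600° ✓; |PV| = 25.50 ✓; ∠PVU = 144.0° ✓; |VU| = 17.30 ✓; ∠(VU, US) = 90.00° ✓; |US| = 12.70 ✗.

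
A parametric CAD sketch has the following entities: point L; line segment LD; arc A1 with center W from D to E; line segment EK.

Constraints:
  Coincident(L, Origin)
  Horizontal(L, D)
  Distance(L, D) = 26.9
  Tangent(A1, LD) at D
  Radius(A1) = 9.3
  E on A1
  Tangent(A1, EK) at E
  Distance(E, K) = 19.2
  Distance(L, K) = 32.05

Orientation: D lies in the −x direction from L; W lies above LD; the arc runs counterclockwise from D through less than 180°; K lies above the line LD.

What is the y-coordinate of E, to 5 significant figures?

8.5654

Checks: |WE| = 9.300 ✓; ∠(WE, EK) = 90.00° ✓; |EK| = 19.20 ✓; |LK| = 32.05 ✓.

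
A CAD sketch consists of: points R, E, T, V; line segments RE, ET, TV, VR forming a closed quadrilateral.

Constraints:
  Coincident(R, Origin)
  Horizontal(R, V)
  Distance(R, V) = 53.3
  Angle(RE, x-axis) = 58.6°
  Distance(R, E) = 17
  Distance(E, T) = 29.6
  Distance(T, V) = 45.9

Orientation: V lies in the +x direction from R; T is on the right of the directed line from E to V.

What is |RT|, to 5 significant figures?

18.055

Checks: |ET| = 29.60 ✓; |TV| = 45.90 ✓.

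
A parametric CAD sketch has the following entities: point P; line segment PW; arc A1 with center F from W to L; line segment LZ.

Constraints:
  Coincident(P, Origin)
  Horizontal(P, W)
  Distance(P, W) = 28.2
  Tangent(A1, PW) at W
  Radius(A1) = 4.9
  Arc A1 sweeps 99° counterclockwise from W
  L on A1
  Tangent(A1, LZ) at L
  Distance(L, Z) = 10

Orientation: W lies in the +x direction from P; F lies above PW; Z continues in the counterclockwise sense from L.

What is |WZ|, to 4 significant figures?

15.88

P is at the origin; P and W share the same y with |PW| = 28.2 and W on the +x side, so W = (28.20, 0.000). Tangency of A1 to PW means the radius FW is perpendicular to PW, so F = W + (0, 4.9) = (28.20, 4.900). On A1, W sits at bearing -90° from F; a 99° counterclockwise sweep puts L at bearing 9°, so L = F + 4.9·(cos 9°, sin 9°) = (33.04, 5.667). Tangency of A1 to LZ means the radius FL is perpendicular to LZ, so LZ runs along (−sin 9°, cos 9°); with |LZ| = 10.0, Z = (31.48, 15.54). Then |WZ| = |Z − W| = 15.88.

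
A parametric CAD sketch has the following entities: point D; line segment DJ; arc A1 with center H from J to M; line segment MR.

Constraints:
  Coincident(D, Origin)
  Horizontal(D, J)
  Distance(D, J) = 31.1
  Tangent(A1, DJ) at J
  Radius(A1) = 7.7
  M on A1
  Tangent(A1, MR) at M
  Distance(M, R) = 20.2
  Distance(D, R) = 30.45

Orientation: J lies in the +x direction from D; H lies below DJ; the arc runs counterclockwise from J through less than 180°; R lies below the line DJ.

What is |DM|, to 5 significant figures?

24.356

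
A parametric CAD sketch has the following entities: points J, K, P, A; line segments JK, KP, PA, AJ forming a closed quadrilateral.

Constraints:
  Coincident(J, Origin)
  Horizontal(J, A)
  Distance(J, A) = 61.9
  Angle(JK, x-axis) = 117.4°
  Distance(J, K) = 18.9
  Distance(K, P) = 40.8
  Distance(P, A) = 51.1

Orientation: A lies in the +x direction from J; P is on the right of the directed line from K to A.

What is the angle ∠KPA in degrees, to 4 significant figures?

103.7°

J is at the origin; J and A share the same y with |JA| = 61.9 and A in +x, so A = (61.9, 0). JK runs at 117.4° with |JK| = 18.9, so K = (-8.698, 16.78). P is determined by |KP| = 40.8 and |PA| = 51.1 together: it lies at the intersection of circle(K, 40.8) and circle(A, 51.1). With |KA| = 72.56, the foot of the radical line on KA is 29.76 from K and the perpendicular offset is √(40.8² − 29.76²) = 27.91. Taking the right-of-KA solution: P = (13.80, -17.26).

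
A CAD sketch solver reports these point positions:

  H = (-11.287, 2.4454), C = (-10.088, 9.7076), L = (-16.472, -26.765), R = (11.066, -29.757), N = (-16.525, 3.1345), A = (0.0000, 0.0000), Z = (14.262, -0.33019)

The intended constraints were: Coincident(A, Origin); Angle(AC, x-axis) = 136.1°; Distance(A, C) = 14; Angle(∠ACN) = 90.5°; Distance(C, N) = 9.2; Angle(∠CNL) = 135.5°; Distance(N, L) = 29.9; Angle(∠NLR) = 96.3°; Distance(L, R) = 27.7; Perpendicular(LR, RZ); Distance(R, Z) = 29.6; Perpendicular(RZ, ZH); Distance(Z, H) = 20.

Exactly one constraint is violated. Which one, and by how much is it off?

Distance(Z, H) = 20 — off by 5.70.

A = (0.00, 0.00) ✓; AC at 136.1° ✓; |AC| = 14.00 ✓; ∠ACN = 90.50° ✓; |CN| = 9.200 ✓; ∠CNL = 135.5° ✓; |NL| = 29.90 ✓; ∠NLR = 96.30° ✓; |LR| = 27.70 ✓; ∠(LR, RZ) = 90.00° ✓; |RZ| = 29.60 ✓; ∠(RZ, ZH) = 90.00° ✓; |ZH| = 25.70 ✗.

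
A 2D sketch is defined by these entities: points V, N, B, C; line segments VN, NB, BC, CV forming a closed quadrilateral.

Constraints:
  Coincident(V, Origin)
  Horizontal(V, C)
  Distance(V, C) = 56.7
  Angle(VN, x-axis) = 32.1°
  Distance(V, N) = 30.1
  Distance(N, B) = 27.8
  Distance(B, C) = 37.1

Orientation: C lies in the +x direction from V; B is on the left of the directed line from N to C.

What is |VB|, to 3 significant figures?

57.6

V is at the origin; V and C share the same y with |VC| = 56.7 and C in +x, so C = (56.7, 0). VN runs at 32.1° with |VN| = 30.1, so N = (25.5, 16.0). B is determined by |NB| = 27.8 and |BC| = 37.1 together: it lies at the intersection of circle(N, 27.8) and circle(C, 37.1). With |NC| = 35.1, the foot of the radical line on NC is 8.92 from N and the perpendicular offset is √(27.8² − 8.92²) = 26.3. Taking the left-of-NC solution: B = (45.5, 35.4).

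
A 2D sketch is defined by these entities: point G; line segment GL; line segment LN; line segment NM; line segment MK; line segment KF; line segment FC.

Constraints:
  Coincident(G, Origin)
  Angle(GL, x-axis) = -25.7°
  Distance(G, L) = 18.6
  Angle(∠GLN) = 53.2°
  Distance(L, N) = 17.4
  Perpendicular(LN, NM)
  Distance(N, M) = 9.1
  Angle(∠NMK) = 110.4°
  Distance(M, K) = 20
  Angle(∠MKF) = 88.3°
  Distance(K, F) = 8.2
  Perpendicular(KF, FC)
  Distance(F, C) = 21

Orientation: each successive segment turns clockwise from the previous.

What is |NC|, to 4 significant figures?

2.161

G is at the origin; GL runs at -25.7° with length 18.6, so L = (16.76, -8.066). ∠GLN = 53.2° gives LN at -152.5° from the x-axis; with |LN| = 17.4, N = (1.326, -16.10). LN is perpendicular to NM, so NM runs at 117.5°; with |NM| = 9.1, M = (-2.876, -8.029). ∠NMK = 110.4° gives MK at 47.90° from the x-axis; with |MK| = 20.0, K = (10.53, 6.811). ∠MKF = 88.3° gives KF at -43.80° from the x-axis; with |KF| = 8.2, F = (16.45, 1.135). KF ⟂ FC, so FC runs at -133.8°; with |FC| = 21.0, C = (1.916, -14.02). Then |NC| = |C − N| = 2.161.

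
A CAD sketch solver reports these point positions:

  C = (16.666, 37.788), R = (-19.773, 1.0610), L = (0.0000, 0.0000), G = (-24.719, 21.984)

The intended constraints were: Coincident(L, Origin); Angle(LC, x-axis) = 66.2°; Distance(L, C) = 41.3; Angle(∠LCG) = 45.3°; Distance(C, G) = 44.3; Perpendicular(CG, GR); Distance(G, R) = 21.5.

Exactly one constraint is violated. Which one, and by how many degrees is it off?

Perpendicular(CG, GR) — off by 7.60°.

L = (0.00, 0.00) ✓; LC at 66.20° ✓; |LC| = 41.30 ✓; ∠LCG = 45.30° ✓; |CG| = 44.30 ✓; ∠(CG, GR) = 82.40° ✗; |GR| = 21.50 ✓.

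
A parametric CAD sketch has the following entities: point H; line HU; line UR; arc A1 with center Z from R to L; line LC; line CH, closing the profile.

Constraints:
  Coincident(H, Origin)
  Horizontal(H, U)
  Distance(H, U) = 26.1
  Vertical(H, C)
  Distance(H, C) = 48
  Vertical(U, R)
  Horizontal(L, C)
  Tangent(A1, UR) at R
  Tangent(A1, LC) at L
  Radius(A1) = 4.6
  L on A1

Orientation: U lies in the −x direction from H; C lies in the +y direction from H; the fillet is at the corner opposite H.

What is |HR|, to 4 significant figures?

50.64

H is at the origin; HU is horizontal with |HU| = 26.1 and U on the −x side, so U = (-26.10, 0.000). H and C share the same x with |HC| = 48.0 and C on the +y side, so C = (0.000, 48.00). The virtual corner opposite H is at (-26.10, 48.00). Since A1 is tangent to UR there, ZR ⟂ UR and A1 meets LC tangentially, so ZL is at right angles to LC, with radius 4.6, so the center Z sits 4.6 in from both sides at Z = (-21.50, 43.40). That places the tangent points at R = (-26.10, 43.40) on UR and L = (-21.50, 48.00) on LC. Then |HR| = |R − H| = 50.64.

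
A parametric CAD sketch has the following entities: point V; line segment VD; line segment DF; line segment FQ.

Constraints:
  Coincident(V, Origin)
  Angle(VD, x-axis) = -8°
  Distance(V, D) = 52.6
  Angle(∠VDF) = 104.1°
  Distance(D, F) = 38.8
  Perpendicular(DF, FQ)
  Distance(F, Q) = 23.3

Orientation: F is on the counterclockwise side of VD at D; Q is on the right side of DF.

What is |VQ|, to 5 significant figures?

90.481

∠VDF = 104.1°, so DF runs at -8.0° + (180° − 104.1°) = 67.900° from the x-axis; with |DF| = 38.8, F = D + 38.8·(cos 67.900°, sin 67.900°) = (66.686, 28.629). DF ⟂ FQ; with |FQ| = 23.3 on the right of DF, Q = F + 23.3·(0.92653, -0.37622) = (88.274, 19.863). Then |VQ| = |Q − V| = 90.481.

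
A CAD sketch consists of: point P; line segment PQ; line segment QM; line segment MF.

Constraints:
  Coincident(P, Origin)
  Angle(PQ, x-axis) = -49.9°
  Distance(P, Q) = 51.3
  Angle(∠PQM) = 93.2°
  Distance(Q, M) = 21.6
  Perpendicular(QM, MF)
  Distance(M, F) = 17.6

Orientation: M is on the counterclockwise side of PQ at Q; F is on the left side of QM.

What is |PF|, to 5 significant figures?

41.579

P is at the origin; PQ runs at -49.9° with length 51.3, so Q = 51.3·(cos -49.9°, sin -49.9°) = (33.044, -39.240). ∠PQM = 93.2°, so QM runs at -49.9° + (180° − 93.2°) = 36.900° from the x-axis; with |QM| = 21.6, M = Q + 21.6·(cos 36.900°, sin 36.900°) = (50.317, -26.271). The perpendicularity gives MF at right angles to QM; with |MF| = 17.6 on the left of QM, F = M + 17.6·(-0.60042, 0.79968) = (39.749, -12.197). Then |PF| = |F − P| = 41.579.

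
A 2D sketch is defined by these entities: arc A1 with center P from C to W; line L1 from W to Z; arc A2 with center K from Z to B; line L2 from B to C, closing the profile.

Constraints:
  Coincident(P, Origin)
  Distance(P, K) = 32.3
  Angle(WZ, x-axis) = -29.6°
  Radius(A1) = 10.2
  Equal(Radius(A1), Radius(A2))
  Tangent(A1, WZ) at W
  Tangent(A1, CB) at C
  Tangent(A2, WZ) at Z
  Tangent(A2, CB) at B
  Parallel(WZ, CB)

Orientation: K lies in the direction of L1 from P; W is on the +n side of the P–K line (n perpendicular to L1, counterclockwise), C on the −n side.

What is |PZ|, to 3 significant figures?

33.9

The slot axis is L1's direction at -29.6°, so u = (cos -29.6°, sin -29.6°) = (0.869, -0.494) and n = (−sin -29.6°, cos -29.6°) = (0.494, 0.869). P is at the origin and K lies 32.3 along u from P, so K = 32.3·u = (28.1, -16.0). Tangency of A1 to both parallel lines with radius 10.2 puts W and C at P ± 10.2·n: W = (5.04, 8.87), C = (-5.04, -8.87). Equal radii place Z and B the same way about K: Z = K + 10.2·n = (33.1, -7.09), B = K − 10.2·n = (23.0, -24.8). Then |PZ| = |Z − P| = 33.9.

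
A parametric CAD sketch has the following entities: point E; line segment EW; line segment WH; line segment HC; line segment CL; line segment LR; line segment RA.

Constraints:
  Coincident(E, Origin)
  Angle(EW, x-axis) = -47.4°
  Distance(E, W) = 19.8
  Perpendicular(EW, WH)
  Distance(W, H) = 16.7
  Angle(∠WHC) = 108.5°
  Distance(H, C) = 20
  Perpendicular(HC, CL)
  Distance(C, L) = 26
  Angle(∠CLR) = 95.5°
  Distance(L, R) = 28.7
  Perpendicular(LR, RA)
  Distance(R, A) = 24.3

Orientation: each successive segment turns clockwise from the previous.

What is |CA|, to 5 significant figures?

31.232

E is at the origin; EW runs at -47.4° with length 19.8, so W = (13.402, -14.575). EW is perpendicular to WH, so WH runs at -137.40°; with |WH| = 16.7, H = (1.1093, -25.879). ∠WHC = 108.5° gives HC at 151.10° from the x-axis; with |HC| = 20.0, C = (-16.400, -16.213). HC is perpendicular to CL, so CL runs at 61.100°; with |CL| = 26.0, L = (-3.8346, 6.5492). ∠CLR = 95.5° gives LR at -23.400° from the x-axis; with |LR| = 28.7, R = (22.505, -4.8490). LR ⟂ RA, so RA runs at -113.40°; with |RA| = 24.3, A = (12.854, -27.150). Then |CA| = |A − C| = 31.232.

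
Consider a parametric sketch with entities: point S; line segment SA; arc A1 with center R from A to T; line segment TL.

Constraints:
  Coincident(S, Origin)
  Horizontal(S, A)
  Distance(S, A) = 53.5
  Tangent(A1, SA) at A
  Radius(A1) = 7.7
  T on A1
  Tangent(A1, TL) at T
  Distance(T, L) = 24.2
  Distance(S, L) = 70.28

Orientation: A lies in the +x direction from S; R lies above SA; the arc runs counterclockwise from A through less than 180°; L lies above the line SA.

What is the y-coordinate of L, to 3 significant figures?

31.3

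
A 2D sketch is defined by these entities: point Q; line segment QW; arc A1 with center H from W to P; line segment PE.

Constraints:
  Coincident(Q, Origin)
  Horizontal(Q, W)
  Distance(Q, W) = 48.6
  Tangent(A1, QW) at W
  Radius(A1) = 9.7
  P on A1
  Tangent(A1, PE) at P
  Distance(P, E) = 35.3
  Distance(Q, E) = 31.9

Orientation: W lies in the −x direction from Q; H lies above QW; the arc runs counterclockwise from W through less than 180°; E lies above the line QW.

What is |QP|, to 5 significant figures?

41.939

Checks: |HP| = 9.700 ✓; ∠(HP, PE) = 90.00° ✓; |PE| = 35.30 ✓; |QE| = 31.90 ✓.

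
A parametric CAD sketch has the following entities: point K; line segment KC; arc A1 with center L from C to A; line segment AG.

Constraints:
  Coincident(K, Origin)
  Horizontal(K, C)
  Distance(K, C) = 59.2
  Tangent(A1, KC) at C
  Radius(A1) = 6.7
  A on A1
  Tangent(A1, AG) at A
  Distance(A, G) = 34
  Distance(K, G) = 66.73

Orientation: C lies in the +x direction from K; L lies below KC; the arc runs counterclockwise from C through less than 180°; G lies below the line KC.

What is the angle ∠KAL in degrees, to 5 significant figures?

172.10°

Checks: ∠(LC, CK) = 90.00° ✓; |LC| = 6.700 ✓; |LA| = 6.700 ✓; ∠(LA, AG) = 90.00° ✓; |AG| = 34.00 ✓; |KG| = 66.73 ✓.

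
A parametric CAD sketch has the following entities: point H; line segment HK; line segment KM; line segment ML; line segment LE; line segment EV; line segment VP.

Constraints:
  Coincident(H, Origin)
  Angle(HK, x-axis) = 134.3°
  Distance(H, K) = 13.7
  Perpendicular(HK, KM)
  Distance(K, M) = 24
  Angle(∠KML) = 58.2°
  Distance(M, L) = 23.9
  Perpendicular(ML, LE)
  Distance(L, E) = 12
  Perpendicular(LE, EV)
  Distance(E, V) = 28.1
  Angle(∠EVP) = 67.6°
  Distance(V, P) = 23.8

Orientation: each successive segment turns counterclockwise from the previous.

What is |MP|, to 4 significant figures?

11.13

H is at the origin; HK runs at 134.3° with length 13.7, so K = (-9.568, 9.805). HK is perpendicular to KM, so KM runs at -135.7°; with |KM| = 24.0, M = (-26.74, -6.957). ∠KML = 58.2° gives ML at -13.90° from the x-axis; with |ML| = 23.9, L = (-3.545, -12.70). ML ⟂ LE, so LE runs at 76.10°; with |LE| = 12.0, E = (-0.6621, -1.050). LE is perpendicular to EV, so EV runs at 166.1°; with |EV| = 28.1, V = (-27.94, 5.701). ∠EVP = 67.6° gives VP at -81.50° from the x-axis; with |VP| = 23.8, P = (-24.42, -17.84). Then |MP| = |P − M| = 11.13.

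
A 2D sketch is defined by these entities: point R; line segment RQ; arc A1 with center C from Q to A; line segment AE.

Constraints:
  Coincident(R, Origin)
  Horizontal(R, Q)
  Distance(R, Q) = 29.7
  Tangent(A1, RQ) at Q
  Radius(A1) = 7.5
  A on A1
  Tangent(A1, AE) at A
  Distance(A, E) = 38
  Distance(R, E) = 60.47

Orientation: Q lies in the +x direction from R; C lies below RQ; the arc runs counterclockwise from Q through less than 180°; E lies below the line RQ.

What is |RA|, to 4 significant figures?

25.56

Checks: ∠(CQ, QR) = 90.00° ✓; |CQ| = 7.500 ✓; |CA| = 7.500 ✓; ∠(CA, AE) = 90.00° ✓; |AE| = 38.00 ✓; |RE| = 60.47 ✓.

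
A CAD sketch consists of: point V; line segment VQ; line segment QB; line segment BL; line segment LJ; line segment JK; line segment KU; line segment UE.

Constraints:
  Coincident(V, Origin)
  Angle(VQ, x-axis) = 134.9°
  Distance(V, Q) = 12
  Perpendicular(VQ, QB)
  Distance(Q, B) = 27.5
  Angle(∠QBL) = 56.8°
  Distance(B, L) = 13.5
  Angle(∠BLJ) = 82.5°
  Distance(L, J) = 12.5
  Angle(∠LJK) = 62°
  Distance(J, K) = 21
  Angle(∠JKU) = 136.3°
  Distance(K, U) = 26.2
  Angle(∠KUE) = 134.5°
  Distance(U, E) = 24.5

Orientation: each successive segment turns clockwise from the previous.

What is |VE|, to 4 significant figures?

65.67

V is at the origin; VQ runs at 134.9° with length 12.0, so Q = (-8.470, 8.500). VQ is perpendicular to QB, so QB runs at 44.90°; with |QB| = 27.5, B = (11.01, 27.91). ∠QBL = 56.8° gives BL at -78.30° from the x-axis; with |BL| = 13.5, L = (13.75, 14.69). ∠BLJ = 82.5° gives LJ at -175.8° from the x-axis; with |LJ| = 12.5, J = (1.280, 13.78). ∠LJK = 62.0° gives JK at 66.20° from the x-axis; with |JK| = 21.0, K = (9.755, 32.99). ∠JKU = 136.3° gives KU at 22.50° from the x-axis; with |KU| = 26.2, U = (33.96, 43.02). ∠KUE = 134.5° gives UE at -23.00° from the x-axis; with |UE| = 24.5, E = (56.51, 33.44). Then |VE| = |E − V| = 65.67.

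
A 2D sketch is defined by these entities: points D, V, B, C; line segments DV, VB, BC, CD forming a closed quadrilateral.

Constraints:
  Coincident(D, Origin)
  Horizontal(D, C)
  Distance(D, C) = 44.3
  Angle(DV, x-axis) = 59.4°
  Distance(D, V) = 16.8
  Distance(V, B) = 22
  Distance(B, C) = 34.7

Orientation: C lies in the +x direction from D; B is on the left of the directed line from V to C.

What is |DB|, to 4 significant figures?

38.32

Checks: |VB| = 22.00 ✓; |BC| = 34.70 ✓.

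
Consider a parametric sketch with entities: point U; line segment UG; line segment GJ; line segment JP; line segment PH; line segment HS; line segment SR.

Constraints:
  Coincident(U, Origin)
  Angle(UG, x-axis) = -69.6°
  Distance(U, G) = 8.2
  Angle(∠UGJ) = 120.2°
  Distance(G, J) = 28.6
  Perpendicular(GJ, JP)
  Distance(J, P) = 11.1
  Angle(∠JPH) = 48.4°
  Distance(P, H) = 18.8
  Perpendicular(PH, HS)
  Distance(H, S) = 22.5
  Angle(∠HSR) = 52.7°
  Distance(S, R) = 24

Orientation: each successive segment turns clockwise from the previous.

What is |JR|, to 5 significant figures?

7.6687

U is at the origin; UG runs at -69.6° with length 8.2, so G = (2.8583, -7.6857). ∠UGJ = 120.2° gives GJ at -129.40° from the x-axis; with |GJ| = 28.6, J = (-15.295, -29.786). The perpendicularity gives JP at right angles to GJ, so JP runs at 140.60°; with |JP| = 11.1, P = (-23.872, -22.740). ∠JPH = 48.4° gives PH at 9.0000° from the x-axis; with |PH| = 18.8, H = (-5.3038, -19.799). PH is perpendicular to HS, so HS runs at -81.000°; with |HS| = 22.5, S = (-1.7840, -42.022). ∠HSR = 52.7° gives SR at 151.70° from the x-axis; with |SR| = 24.0, R = (-22.915, -30.644). Then |JR| = |R − J| = 7.6687.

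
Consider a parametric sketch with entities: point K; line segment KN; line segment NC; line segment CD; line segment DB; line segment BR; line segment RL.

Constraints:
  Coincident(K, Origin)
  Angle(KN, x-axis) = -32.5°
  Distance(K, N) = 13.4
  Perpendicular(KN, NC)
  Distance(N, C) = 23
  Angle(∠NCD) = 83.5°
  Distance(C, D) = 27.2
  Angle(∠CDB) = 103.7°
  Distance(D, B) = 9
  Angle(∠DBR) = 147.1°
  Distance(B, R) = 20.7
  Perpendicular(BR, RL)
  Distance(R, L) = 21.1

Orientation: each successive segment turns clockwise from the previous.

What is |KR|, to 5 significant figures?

9.5942

K is at the origin; KN runs at -32.5° with length 13.4, so N = (11.301, -7.1998). KN ⟂ NC, so NC runs at -122.50°; with |NC| = 23.0, C = (-1.0564, -26.598). ∠NCD = 83.5° gives CD at 141.00° from the x-axis; with |CD| = 27.2, D = (-22.195, -9.4803). ∠CDB = 103.7° gives DB at 64.700° from the x-axis; with |DB| = 9.0, B = (-18.349, -1.3436). ∠DBR = 147.1° gives BR at 31.800° from the x-axis; with |BR| = 20.7, R = (-0.75582, 9.5644). Then |KR| = |R − K| = 9.5942.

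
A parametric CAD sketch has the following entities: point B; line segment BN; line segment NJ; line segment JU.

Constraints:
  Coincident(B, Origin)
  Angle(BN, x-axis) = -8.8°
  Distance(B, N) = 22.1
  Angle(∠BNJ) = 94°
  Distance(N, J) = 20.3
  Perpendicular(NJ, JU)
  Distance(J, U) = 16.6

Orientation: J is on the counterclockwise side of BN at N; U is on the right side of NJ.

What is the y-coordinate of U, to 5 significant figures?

12.737

B is at the origin; BN runs at -8.8° with length 22.1, so N = 22.1·(cos -8.8°, sin -8.8°) = (21.840, -3.3810). ∠BNJ = 94.0°, so NJ runs at -8.8° + (180° − 94.0°) = 77.200° from the x-axis; with |NJ| = 20.3, J = N + 20.3·(cos 77.200°, sin 77.200°) = (26.337, 16.415). NJ ⟂ JU; with |JU| = 16.6 on the right of NJ, U = J + 16.6·(0.97515, -0.22155) = (42.525, 12.737). So U.y = 12.737.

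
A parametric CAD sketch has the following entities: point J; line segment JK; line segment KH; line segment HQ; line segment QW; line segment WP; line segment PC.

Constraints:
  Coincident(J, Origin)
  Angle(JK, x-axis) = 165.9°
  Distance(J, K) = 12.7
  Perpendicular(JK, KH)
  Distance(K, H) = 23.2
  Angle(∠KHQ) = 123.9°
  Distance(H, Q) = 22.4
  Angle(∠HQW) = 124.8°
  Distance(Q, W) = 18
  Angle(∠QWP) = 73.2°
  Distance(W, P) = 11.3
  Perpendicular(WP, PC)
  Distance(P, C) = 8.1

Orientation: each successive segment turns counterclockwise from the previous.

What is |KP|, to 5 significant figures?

34.879

∠HQW = 124.8° gives QW at 7.2000° from the x-axis; with |QW| = 18.0, W = (14.877, -33.798). ∠QWP = 73.2° gives WP at 114.00° from the x-axis; with |WP| = 11.3, P = (10.281, -23.475). Then |KP| = |P − K| = 34.879.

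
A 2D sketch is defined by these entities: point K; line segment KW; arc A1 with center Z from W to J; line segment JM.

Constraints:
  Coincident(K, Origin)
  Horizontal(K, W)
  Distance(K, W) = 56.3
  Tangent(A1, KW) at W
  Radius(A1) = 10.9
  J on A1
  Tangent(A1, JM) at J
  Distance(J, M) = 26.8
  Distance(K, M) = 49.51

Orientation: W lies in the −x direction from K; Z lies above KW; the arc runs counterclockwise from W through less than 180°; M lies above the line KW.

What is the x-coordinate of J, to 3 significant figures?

-46.0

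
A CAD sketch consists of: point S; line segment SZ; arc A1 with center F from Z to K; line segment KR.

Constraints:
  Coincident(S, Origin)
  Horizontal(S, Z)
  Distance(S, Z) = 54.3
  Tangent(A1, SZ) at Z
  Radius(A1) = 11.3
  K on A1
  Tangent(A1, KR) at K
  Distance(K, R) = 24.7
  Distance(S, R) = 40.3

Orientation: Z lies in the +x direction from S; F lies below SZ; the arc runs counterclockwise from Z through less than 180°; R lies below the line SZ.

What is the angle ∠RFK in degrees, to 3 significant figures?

65.4°

Checks: |FZ| = 11.30 ✓; |FK| = 11.30 ✓; ∠(FK, KR) = 90.00° ✓; |KR| = 24.70 ✓; |SR| = 40.30 ✓.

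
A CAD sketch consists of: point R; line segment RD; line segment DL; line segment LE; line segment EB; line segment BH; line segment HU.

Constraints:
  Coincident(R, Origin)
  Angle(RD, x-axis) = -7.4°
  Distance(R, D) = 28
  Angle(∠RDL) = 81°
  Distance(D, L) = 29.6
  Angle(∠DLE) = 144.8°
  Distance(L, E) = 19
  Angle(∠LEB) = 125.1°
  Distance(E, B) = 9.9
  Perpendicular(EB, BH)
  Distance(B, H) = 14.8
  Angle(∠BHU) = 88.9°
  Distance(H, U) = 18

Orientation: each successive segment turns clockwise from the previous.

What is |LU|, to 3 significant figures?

3.03

EB ⟂ BH, so BH runs at 73.5°; with |BH| = 14.8, H = (-0.770, -26.8). ∠BHU = 88.9° gives HU at -17.6° from the x-axis; with |HU| = 18.0, U = (16.4, -32.2). Then |LU| = |U − L| = 3.03.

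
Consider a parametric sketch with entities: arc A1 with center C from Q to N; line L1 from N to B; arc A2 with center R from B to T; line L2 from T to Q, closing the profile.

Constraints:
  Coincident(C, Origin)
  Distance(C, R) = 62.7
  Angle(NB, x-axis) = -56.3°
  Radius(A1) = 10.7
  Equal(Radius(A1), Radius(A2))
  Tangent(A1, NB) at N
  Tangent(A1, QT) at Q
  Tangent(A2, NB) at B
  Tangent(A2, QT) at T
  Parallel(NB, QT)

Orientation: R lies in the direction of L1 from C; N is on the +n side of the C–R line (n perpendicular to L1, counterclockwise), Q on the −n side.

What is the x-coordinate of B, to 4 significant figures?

43.69

Tangency of A1 to both parallel lines with radius 10.7 puts N and Q at C ± 10.7·n: N = (8.902, 5.937), Q = (-8.902, -5.937). Equal radii place B and T the same way about R: B = R + 10.7·n = (43.69, -46.23), T = R − 10.7·n = (25.89, -58.10). So B.x = 43.69.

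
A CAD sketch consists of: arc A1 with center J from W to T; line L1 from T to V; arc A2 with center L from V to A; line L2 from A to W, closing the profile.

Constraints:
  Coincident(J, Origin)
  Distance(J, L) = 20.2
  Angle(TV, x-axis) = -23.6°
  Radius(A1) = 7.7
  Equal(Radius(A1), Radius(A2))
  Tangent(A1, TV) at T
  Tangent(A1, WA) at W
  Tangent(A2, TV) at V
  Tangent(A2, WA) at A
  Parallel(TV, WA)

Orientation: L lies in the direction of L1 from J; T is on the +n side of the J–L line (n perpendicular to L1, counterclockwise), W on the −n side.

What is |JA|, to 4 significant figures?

21.62

The slot axis is L1's direction at -23.6°, so u = (cos -23.6°, sin -23.6°) = (0.9164, -0.4003) and n = (−sin -23.6°, cos -23.6°) = (0.4003, 0.9164). J is at the origin and L lies 20.2 along u from J, so L = 20.2·u = (18.51, -8.087). Tangency of A1 to both parallel lines with radius 7.7 puts T and W at J ± 7.7·n: T = (3.083, 7.056), W = (-3.083, -7.056). Equal radii place V and A the same way about L: V = L + 7.7·n = (21.59, -1.031), A = L − 7.7·n = (15.43, -15.14). Then |JA| = |A − J| = 21.62.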